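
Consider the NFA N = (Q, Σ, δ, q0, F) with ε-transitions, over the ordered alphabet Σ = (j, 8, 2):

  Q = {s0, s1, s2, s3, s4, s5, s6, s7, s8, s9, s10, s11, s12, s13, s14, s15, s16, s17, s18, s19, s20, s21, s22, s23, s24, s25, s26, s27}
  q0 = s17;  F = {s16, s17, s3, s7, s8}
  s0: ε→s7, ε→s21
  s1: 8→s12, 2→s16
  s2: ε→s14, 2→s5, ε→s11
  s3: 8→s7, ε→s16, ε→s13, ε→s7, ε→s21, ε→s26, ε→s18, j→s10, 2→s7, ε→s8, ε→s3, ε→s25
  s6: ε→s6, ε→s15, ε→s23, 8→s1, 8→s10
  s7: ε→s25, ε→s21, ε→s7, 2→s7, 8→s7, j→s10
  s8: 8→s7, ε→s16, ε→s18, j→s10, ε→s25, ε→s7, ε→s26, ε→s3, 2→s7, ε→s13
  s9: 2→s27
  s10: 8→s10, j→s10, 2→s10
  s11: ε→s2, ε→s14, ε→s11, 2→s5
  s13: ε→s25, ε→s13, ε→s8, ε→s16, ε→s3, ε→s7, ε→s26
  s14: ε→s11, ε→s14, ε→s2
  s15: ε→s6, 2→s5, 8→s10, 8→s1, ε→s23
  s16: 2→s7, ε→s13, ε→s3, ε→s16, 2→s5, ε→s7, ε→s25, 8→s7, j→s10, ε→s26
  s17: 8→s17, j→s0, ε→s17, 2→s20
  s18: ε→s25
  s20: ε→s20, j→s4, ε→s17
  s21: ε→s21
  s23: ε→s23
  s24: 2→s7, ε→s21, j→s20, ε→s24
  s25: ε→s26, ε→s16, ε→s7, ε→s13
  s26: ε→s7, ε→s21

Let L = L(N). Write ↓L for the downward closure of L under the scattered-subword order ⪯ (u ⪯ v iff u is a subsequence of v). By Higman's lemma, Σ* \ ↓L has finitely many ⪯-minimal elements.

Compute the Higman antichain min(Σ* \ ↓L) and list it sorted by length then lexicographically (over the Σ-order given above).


|Q|=28, |F|=5, |δ|=93 (61 ε).
min D↑ (3 st, q0=0, F={2}): 0:j→1,8→0,2→0 1:j→2,8→1,2→1 2:j→2,8→2,2→2.
'jj': N↓-sim [15, 13, 1] end={s10} — reject; 2/2 del acc.
1 obstructions.

min(Σ*\↓L) = [jj].


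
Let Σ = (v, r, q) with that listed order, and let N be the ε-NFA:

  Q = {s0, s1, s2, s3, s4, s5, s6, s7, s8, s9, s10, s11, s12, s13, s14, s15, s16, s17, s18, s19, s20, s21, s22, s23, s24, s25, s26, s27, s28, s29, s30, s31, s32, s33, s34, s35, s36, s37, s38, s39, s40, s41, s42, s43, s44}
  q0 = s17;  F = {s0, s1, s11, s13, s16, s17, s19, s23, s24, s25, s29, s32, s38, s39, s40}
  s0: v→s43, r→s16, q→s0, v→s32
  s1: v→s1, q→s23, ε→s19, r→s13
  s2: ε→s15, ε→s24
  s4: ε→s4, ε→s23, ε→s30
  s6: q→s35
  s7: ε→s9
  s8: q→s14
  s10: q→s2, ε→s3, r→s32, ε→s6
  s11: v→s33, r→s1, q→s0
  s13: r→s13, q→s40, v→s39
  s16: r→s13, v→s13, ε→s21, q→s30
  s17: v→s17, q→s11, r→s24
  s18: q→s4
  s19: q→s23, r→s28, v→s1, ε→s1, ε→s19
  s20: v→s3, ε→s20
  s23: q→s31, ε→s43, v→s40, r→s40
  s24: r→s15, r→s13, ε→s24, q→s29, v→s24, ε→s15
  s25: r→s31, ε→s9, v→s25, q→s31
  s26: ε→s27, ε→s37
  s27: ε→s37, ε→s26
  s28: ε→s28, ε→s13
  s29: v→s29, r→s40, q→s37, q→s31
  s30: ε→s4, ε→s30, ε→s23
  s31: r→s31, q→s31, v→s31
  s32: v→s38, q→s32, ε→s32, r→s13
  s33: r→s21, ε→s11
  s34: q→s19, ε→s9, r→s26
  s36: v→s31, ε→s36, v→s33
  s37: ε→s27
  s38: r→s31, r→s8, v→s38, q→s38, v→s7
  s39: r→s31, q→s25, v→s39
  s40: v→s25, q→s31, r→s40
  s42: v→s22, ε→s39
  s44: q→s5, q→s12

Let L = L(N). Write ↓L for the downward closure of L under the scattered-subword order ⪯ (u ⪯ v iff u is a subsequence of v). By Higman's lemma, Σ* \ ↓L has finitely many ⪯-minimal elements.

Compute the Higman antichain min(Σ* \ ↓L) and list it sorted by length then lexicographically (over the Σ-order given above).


|Q|=45, |F|=15, |δ|=99 (32 ε).
min D↑ (15 st, q0=0, F={9}): 0:v→0,r→1,q→2 1:v→1,r→3,q→4 2:v→2,r→5,q→6 3:v→7,r→3,q→8 4:v→4,r→8,q→9 5:v→5,r→3,q→10 6:v→11,r→12,q→6 7:v→7,r→9,q→13 8:v→13,r→8,q→9 9:v→9,r→9,q→9 10:v→8,r→8,q→9 11:v→14,r→3,q→11 12:v→3,r→3,q→10 13:v→13,r→9,q→9 14:v→14,r→9,q→14.
'rqq': |S_i|=[30, 23, 13, 4] end={s26,s27,s31,s37} — reject; 3/3 single-dels accept.
'rrvr': run [30, 23, 8, 4, 1] end={s31} rej; 4/4 del acc.
'qqvvr': run [30, 27, 21, 12, 8, 3] end={s14,s31,s8} ∉↓L; 5/5 single-dels accept.
3 obstructions.

A = [rqq, rrvr, qqvvr].


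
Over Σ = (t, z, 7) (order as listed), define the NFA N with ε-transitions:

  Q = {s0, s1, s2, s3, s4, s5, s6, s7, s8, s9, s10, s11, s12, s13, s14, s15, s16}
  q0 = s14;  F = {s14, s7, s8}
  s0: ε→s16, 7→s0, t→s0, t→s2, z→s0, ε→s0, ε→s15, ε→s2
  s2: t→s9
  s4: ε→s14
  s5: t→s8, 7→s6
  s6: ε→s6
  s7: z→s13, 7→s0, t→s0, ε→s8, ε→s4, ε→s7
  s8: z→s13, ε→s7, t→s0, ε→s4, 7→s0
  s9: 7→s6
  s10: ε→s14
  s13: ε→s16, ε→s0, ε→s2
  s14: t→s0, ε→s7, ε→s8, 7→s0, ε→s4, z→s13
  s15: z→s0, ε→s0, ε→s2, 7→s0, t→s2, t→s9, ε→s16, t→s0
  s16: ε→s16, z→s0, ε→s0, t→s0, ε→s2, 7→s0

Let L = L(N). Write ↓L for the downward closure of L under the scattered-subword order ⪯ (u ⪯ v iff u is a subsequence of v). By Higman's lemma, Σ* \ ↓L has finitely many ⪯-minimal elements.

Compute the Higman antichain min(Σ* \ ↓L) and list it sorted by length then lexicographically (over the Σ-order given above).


Antichain: [t, z, 7].

|Q|=17, |F|=3, |δ|=49 (24 ε).
min D↑ (2 st, q0=0, F={1}): 0:t→1,z→1,7→1 1:t→1,z→1,7→1 (ε-aug+det+¬).
't': run [11, 6] end={s0,s15,s16,s2,s6,s9} — reject; 1/1 del acc.
'z': N↓-sim [11, 7] end={s0,s13,s15,s16,s2,s6,s9} ∉↓L; 1/1 del acc.
'7': |S_i|=[11, 6] end={s0,s15,s16,s2,s6,s9} — reject; 1/1 del acc.
3 obstructions.


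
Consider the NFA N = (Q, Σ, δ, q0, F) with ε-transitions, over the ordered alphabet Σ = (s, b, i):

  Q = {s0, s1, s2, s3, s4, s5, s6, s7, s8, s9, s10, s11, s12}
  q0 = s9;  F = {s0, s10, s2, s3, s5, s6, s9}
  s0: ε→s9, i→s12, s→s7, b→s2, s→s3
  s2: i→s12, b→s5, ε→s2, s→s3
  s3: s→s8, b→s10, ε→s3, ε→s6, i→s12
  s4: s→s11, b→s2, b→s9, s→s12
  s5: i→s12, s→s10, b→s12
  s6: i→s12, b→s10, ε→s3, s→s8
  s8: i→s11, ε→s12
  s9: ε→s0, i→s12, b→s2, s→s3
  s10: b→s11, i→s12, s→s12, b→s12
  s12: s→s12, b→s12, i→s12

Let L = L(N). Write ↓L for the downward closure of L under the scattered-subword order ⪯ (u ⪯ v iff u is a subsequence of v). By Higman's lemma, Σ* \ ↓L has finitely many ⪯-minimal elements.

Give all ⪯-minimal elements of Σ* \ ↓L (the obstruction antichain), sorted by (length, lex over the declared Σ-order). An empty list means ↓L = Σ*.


|Q|=13, |F|=7, |δ|=38 (7 ε).
min D↑ (6 st, q0=0, F={3}): 0:s→1,b→2,i→3 1:s→3,b→4,i→3 2:s→1,b→5,i→3 3:s→3,b→3,i→3 4:s→3,b→3,i→3 5:s→4,b→3,i→3 [Hopcroft].
'i': N↓-sim [11, 2] end={s11,s12} — reject; 1/1 deletions ∈↓L.
'ss': N↓-sim [11, 7, 3] end={s11,s12,s8} rej; 2/2 deletions ∈↓L.
'sbb': |S_i|=[11, 7, 3, 2] end={s11,s12} ∉↓L; 3/3 del acc.
'bbb': run [11, 8, 4, 2] end={s11,s12} rej; 3/3 del acc.
4 words, ⪯-incomp.

min(Σ*\↓L) = [i, ss, sbb, bbb].


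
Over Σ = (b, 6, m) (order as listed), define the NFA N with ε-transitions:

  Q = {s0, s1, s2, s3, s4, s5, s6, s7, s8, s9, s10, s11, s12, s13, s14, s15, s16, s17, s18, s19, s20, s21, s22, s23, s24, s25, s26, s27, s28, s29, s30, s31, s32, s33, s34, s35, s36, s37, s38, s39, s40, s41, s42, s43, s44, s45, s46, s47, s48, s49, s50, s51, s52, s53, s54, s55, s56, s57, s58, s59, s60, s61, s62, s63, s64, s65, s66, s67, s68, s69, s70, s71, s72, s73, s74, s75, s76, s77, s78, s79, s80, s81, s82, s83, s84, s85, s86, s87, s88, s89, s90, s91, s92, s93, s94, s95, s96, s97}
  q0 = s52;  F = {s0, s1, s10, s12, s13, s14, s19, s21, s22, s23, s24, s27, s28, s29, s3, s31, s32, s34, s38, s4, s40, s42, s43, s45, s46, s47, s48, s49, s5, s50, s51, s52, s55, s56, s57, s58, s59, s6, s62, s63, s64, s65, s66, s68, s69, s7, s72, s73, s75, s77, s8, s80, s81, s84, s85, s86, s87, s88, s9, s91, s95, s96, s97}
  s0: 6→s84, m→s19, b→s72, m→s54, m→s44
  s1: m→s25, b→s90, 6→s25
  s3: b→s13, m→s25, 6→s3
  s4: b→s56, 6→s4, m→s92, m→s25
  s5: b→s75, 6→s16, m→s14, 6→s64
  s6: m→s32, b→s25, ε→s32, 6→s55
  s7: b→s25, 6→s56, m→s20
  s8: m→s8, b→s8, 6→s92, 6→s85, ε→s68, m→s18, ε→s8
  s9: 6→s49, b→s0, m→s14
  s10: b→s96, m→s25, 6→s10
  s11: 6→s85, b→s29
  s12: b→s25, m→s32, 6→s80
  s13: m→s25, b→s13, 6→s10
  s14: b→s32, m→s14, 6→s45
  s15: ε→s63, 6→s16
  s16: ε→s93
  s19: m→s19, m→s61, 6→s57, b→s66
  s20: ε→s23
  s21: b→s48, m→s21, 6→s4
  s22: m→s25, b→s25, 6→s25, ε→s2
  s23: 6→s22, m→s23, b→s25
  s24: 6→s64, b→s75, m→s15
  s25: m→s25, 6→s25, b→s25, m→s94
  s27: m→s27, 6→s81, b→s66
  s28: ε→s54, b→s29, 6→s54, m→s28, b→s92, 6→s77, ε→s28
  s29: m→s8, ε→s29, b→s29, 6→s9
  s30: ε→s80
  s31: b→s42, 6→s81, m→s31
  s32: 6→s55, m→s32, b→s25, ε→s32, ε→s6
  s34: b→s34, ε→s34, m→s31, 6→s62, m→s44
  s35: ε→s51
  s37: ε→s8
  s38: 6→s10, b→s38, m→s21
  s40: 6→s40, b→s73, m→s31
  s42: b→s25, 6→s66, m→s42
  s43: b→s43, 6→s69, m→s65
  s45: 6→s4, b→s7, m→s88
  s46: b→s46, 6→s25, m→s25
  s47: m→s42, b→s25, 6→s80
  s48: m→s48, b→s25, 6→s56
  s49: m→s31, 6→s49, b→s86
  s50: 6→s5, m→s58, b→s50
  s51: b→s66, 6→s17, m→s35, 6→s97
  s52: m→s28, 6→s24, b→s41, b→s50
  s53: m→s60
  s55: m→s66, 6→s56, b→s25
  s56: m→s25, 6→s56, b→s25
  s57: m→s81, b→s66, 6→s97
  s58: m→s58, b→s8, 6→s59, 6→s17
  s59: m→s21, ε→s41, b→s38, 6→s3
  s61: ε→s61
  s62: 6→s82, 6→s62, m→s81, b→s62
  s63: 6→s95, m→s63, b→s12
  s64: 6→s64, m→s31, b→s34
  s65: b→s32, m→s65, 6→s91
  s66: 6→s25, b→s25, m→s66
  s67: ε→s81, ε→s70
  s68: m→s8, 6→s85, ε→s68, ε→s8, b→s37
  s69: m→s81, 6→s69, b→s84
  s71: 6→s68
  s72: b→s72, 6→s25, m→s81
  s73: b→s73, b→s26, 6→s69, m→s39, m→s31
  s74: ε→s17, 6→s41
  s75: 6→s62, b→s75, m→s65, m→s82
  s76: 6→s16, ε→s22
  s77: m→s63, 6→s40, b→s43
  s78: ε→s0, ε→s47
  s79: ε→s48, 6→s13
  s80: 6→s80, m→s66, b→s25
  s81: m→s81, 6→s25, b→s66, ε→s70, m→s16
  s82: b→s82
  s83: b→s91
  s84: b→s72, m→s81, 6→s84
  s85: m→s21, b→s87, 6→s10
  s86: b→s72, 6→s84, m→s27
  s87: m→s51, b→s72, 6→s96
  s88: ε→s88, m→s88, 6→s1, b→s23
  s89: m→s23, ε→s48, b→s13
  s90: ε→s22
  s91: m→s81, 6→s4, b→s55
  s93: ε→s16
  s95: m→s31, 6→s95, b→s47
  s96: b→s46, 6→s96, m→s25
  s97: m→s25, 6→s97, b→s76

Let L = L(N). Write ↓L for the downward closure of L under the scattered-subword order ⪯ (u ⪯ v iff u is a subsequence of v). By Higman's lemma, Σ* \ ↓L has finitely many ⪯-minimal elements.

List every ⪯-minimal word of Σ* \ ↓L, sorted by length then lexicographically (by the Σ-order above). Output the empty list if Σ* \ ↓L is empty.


|Q|=98, |F|=63, |δ|=255 (32 ε).
min D↑ (62 st, q0=0, F={32}): 0:b→1,6→2,m→3 1:b→1,6→4,m→5 2:b→6,6→7,m→8 3:b→9,6→10,m→3 4:b→6,6→7,m→11 5:b→12,6→13,m→5 6:b→6,6→14,m→15 7:b→16,6→7,m→17 8:b→18,6→19,m→8 9:b→9,6→20,m→12 10:b→21,6→22,m→8 11:b→23,6→24,m→11 12:b→12,6→25,m→12 13:b→26,6→27,m→28 14:b→14,6→14,m→29 15:b→23,6→30,m→15 16:b→16,6→14,m→17 17:b→31,6→29,m→17 18:b→32,6→33,m→23 19:b→34,6→19,m→17 20:b→35,6→36,m→11 21:b→21,6→37,m→15 22:b→38,6→22,m→17 23:b→32,6→39,m→23 24:b→40,6→41,m→42 25:b→43,6→44,m→28 26:b→26,6→44,m→28 27:b→45,6→27,m→32 28:b→46,6→41,m→28 29:b→47,6→32,m→29 30:b→39,6→41,m→29 31:b→32,6→47,m→31 32:b→32,6→32,m→32 33:b→32,6→33,m→47 34:b→32,6→33,m→31 35:b→48,6→49,m→50 36:b→51,6→36,m→17 37:b→49,6→37,m→29 38:b→38,6→37,m→17 39:b→32,6→52,m→47 40:b→32,6→52,m→53 41:b→52,6→41,m→32 42:b→53,6→54,m→42 43:b→48,6→55,m→56 44:b→55,6→44,m→32 45:b→45,6→44,m→32 46:b→32,6→52,m→46 47:b→32,6→32,m→47 48:b→48,6→32,m→29 49:b→48,6→49,m→29 50:b→47,6→57,m→50 51:b→48,6→49,m→58 52:b→32,6→52,m→32 53:b→32,6→59,m→53 54:b→59,6→32,m→32 55:b→60,6→55,m→32 56:b→47,6→61,m→56 57:b→47,6→61,m→29 58:b→47,6→29,m→58 59:b→32,6→32,m→32 60:b→60,6→32,m→32 61:b→59,6→61,m→32 [Hopcroft].
'6mbb': run [85, 76, 48, 22, 3] end={s25,s82,s94} ∉↓L; 4/4 deletions ∈↓L.
'bm66m': |S_i|=[85, 77, 58, 40, 19, 3] end={s25,s92,s94} rej; 5/5 del acc.
'6b6m6': run [85, 76, 58, 27, 8, 2] end={s25,s94} ∉↓L; 5/5 single-dels accept.
'66m66': N↓-sim [85, 76, 50, 20, 11, 2] end={s25,s94} rej; 5/5 deletions ∈↓L.
'mb6bb6': N↓-sim [85, 77, 67, 52, 37, 12, 4] end={s16,s25,s93,s94} ∉↓L; 6/6 del acc.
5 obstructions.

Antichain: [6mbb, bm66m, 6b6m6, 66m66, mb6bb6].


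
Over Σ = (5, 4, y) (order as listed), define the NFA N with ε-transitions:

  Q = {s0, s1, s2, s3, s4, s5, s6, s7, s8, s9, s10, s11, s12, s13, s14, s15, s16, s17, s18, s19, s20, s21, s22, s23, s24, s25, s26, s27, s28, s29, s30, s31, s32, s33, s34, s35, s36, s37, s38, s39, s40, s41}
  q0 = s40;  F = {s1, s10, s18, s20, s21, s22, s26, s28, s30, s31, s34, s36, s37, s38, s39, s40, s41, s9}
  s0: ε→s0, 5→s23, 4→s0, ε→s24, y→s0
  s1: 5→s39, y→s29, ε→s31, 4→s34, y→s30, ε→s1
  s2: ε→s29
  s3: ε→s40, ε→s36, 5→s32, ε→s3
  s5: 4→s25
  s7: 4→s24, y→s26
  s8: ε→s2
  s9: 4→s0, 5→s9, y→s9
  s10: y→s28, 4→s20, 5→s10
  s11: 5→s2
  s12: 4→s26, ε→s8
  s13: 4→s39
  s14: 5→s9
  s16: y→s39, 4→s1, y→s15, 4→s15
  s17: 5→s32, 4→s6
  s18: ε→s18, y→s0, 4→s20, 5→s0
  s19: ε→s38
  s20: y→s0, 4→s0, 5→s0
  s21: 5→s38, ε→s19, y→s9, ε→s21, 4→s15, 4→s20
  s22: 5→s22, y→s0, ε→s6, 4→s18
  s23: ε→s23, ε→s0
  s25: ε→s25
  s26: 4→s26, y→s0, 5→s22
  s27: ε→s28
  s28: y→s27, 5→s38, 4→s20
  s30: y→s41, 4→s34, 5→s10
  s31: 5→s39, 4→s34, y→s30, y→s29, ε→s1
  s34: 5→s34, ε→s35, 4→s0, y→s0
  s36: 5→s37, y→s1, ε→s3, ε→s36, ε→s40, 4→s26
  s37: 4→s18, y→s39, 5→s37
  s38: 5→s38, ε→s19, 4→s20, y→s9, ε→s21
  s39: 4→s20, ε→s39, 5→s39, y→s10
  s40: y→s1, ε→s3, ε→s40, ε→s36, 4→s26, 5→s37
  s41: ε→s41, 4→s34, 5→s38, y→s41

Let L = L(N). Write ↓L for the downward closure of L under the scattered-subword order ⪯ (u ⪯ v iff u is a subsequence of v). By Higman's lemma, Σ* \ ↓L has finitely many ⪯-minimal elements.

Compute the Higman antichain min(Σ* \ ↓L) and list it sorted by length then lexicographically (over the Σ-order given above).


|Q|=42, |F|=18, |δ|=105 (31 ε).
min D↑ (16 st, q0=0, F={7}): 0:5→1,4→2,y→3 1:5→1,4→4,y→5 2:5→6,4→2,y→7 3:5→5,4→8,y→9 4:5→7,4→10,y→7 5:5→5,4→10,y→11 6:5→6,4→4,y→7 7:5→7,4→7,y→7 8:5→8,4→7,y→7 9:5→11,4→8,y→12 10:5→7,4→7,y→7 11:5→11,4→10,y→13 12:5→14,4→8,y→12 13:5→14,4→10,y→13 14:5→14,4→10,y→15 15:5→15,4→7,y→15 (ε-aug+det+¬).
'4y': |S_i|=[29, 11, 3] end={s0,s23,s24} ∉↓L; 2/2 single-dels accept.
'545': run [29, 20, 6, 3] end={s0,s23,s24} ∉↓L; 3/3 single-dels accept.
'y44': run [29, 20, 7, 3] end={s0,s23,s24} — reject; 3/3 deletions ∈↓L.
'5444': run [29, 20, 6, 4, 3] end={s0,s23,s24} — reject; 4/4 del acc.
'yyy5y4': run [29, 20, 17, 14, 11, 4, 3] end={s0,s23,s24} ∉↓L; 6/6 del acc.
5 minimals (antichain).

A = [4y, 545, y44, 5444, yyy5y4].


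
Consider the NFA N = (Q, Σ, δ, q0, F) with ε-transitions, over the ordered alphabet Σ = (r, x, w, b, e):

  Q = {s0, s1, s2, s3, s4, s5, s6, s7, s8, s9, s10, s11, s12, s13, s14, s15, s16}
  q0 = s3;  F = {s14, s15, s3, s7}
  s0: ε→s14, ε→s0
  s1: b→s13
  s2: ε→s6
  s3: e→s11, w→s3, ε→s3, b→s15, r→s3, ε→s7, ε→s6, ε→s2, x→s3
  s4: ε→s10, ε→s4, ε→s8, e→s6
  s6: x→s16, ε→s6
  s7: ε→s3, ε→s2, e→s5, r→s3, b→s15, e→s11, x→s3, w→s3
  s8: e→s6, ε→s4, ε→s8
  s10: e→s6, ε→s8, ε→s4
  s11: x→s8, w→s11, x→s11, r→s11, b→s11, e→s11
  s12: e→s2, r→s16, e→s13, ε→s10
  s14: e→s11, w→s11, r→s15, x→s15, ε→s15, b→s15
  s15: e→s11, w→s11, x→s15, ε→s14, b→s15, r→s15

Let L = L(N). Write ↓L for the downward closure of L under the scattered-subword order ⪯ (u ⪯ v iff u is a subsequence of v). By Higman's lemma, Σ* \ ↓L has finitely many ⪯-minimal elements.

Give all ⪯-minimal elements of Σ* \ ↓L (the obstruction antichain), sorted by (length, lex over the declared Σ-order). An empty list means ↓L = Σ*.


A = [e, bw].

|Q|=17, |F|=4, |δ|=55 (20 ε).
min D↑ (3 st, q0=0, F={2}): 0:r→0,x→0,w→0,b→1,e→2 1:r→1,x→1,w→2,b→1,e→2 2:r→2,x→2,w→2,b→2,e→2 (ε-aug+det+¬).
'e': N↓-sim [12, 7] end={s10,s11,s16,s4,s5,s6,s8} — reject; 1/1 deletions ∈↓L.
'bw': |S_i|=[12, 8, 6] end={s10,s11,s16,s4,s6,s8} rej; 2/2 del acc.
2 minimals (antichain).


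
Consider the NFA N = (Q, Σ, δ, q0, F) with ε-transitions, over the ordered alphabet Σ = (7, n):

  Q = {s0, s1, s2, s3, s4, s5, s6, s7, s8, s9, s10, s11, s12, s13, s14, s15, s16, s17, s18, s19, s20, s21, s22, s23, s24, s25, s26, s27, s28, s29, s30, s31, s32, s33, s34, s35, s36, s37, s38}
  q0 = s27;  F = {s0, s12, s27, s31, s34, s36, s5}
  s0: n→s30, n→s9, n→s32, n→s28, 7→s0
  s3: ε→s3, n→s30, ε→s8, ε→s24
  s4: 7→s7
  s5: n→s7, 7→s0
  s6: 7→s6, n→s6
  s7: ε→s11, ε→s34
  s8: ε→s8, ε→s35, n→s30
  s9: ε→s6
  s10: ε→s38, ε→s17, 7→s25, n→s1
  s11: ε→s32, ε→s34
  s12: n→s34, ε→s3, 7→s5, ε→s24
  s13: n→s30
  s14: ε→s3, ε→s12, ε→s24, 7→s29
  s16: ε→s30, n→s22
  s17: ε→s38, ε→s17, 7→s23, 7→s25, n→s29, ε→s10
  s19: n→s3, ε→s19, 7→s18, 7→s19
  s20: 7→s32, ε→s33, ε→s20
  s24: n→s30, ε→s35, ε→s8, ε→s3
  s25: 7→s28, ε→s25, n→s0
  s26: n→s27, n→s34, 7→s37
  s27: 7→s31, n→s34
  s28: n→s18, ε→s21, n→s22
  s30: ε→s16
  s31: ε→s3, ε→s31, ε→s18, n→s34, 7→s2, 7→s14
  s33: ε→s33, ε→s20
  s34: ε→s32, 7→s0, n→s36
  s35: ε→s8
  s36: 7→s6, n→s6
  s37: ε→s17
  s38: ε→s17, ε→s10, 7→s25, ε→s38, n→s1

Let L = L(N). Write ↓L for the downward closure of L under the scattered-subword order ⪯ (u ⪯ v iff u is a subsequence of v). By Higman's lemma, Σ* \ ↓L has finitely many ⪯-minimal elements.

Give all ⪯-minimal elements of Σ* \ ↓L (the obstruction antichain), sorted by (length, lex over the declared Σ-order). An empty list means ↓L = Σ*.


A = [n7n, nn7, nnn, 7777n].

|Q|=39, |F|=7, |δ|=86 (41 ε).
min D↑ (8 st, q0=0, F={7}): 0:7→1,n→2 1:7→3,n→2 2:7→4,n→5 3:7→6,n→2 4:7→4,n→7 5:7→7,n→7 6:7→4,n→2 7:7→7,n→7 [Hopcroft].
'n7n': N↓-sim [25, 14, 10, 9] end={s16,s18,s21,s22,s28,s30,s32,s6,s9} rej; 3/3 del acc.
'nn7': |S_i|=[25, 14, 10, 1] end={s6} — reject; 3/3 single-dels accept.
'nnn': N↓-sim [25, 14, 10, 3] end={s18,s22,s6} rej; 3/3 single-dels accept.
'7777n': N↓-sim [25, 24, 23, 16, 10, 9] end={s16,s18,s21,s22,s28,s30,s32,s6,s9} — reject; 5/5 single-dels accept.
4 minimals (antichain).


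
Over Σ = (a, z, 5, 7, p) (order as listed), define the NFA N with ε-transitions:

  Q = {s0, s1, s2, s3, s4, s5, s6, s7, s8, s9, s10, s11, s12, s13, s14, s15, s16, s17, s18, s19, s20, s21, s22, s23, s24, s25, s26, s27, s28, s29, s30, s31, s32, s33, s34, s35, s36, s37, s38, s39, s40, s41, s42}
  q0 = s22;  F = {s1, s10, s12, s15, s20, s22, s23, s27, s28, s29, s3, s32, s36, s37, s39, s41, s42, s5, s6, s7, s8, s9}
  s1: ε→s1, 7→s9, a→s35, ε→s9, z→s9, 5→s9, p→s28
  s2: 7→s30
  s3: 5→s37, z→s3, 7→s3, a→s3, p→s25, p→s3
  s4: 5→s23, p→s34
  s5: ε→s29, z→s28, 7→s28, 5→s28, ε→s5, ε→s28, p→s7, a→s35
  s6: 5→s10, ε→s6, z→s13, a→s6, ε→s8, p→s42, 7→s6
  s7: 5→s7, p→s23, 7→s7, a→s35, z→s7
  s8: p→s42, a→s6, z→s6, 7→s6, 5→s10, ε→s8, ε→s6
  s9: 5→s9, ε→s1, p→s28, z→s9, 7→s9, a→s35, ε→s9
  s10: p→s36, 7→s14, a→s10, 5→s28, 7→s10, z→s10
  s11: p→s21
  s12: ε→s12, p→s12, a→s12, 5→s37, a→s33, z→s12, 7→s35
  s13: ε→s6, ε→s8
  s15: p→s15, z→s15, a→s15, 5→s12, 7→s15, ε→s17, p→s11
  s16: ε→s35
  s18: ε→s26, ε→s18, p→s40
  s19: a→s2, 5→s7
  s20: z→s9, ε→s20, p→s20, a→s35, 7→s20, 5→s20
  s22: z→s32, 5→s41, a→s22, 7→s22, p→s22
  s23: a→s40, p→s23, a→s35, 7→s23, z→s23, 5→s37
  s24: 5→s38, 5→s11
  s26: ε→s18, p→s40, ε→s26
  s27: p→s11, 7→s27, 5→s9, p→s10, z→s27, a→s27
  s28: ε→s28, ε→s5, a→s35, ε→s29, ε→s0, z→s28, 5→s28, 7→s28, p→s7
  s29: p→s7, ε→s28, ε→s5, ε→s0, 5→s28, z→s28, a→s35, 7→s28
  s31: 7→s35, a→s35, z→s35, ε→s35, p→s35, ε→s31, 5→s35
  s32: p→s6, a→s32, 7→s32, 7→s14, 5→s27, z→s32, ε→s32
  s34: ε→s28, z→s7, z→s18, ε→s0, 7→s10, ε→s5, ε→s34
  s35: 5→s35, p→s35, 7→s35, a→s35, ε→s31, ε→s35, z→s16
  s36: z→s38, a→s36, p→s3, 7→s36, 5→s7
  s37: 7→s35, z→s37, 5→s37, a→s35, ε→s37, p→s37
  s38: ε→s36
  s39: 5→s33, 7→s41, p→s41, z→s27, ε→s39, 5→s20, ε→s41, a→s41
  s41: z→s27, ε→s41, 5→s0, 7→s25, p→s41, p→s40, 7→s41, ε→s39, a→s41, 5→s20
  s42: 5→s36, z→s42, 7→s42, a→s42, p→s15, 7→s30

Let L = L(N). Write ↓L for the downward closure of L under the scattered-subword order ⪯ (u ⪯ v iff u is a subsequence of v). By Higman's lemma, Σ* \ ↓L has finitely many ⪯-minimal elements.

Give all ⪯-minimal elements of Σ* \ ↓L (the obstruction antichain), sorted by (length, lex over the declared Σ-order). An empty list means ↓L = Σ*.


|Q|=43, |F|=22, |δ|=188 (43 ε).
min D↑ (18 st, q0=0, F={9}): 0:a→0,z→1,5→2,7→0,p→0 1:a→1,z→1,5→3,7→1,p→4 2:a→2,z→3,5→5,7→2,p→2 3:a→3,z→3,5→6,7→3,p→7 4:a→4,z→4,5→7,7→4,p→8 5:a→9,z→6,5→5,7→5,p→5 6:a→9,z→6,5→6,7→6,p→10 7:a→7,z→7,5→10,7→7,p→11 8:a→8,z→8,5→11,7→8,p→12 9:a→9,z→9,5→9,7→9,p→9 10:a→9,z→10,5→10,7→10,p→13 11:a→11,z→11,5→13,7→11,p→14 12:a→12,z→12,5→15,7→12,p→12 13:a→9,z→13,5→13,7→13,p→16 14:a→14,z→14,5→17,7→14,p→14 15:a→15,z→15,5→17,7→9,p→15 16:a→9,z→16,5→17,7→16,p→16 17:a→9,z→17,5→17,7→9,p→17 (ε-aug+det+¬).
'55a': N↓-sim [36, 27, 15, 4] end={s16,s31,s35,s40} — reject; 3/3 single-dels accept.
'zppp57': |S_i|=[36, 32, 28, 19, 14, 6, 3] end={s16,s31,s35} rej; 6/6 del acc.
2 obstructions.

A = [55a, zppp57].


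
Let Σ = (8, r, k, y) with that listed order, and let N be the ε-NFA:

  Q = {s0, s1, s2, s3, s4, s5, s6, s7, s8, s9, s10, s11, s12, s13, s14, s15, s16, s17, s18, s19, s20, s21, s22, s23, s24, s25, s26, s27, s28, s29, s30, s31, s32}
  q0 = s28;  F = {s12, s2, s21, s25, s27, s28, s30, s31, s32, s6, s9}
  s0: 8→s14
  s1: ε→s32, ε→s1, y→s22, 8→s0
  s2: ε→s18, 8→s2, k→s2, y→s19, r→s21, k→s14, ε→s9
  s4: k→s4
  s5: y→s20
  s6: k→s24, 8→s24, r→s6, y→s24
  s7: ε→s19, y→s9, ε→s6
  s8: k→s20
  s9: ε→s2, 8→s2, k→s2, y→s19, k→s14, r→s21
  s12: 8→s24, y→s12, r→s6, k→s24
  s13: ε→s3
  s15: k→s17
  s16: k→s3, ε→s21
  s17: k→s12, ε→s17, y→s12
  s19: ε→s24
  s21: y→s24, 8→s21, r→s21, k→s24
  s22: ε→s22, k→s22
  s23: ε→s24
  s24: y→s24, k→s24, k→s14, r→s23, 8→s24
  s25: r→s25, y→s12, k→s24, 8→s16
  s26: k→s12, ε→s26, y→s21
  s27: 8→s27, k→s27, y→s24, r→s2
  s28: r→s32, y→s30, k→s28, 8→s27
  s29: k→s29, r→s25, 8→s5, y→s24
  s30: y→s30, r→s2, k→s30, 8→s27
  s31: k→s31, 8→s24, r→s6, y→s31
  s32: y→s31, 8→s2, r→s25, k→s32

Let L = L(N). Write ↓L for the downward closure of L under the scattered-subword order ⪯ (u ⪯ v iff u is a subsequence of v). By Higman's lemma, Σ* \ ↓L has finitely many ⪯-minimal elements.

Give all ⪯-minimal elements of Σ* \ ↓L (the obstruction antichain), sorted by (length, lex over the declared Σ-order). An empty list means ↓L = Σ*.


|Q|=33, |F|=11, |δ|=83 (14 ε).
min D↑ (11 st, q0=0, F={5}): 0:8→1,r→2,k→0,y→3 1:8→1,r→4,k→1,y→5 2:8→4,r→6,k→2,y→7 3:8→1,r→4,k→3,y→3 4:8→4,r→8,k→4,y→5 5:8→5,r→5,k→5,y→5 6:8→8,r→6,k→5,y→9 7:8→5,r→10,k→7,y→7 8:8→8,r→8,k→5,y→5 9:8→5,r→10,k→5,y→9 10:8→5,r→10,k→5,y→5.
'8y': |S_i|=[18, 11, 4] end={s14,s19,s23,s24} — reject; 2/2 single-dels accept.
'rrk': run [18, 15, 9, 4] end={s14,s23,s24,s3} ∉↓L; 3/3 del acc.
'ry8': |S_i|=[18, 15, 7, 3] end={s14,s23,s24} — reject; 3/3 single-dels accept.
'yry': N↓-sim [18, 13, 9, 4] end={s14,s19,s23,s24} — reject; 3/3 deletions ∈↓L.
4 minimals (antichain).

Antichain: [8y, rrk, ry8, yry].


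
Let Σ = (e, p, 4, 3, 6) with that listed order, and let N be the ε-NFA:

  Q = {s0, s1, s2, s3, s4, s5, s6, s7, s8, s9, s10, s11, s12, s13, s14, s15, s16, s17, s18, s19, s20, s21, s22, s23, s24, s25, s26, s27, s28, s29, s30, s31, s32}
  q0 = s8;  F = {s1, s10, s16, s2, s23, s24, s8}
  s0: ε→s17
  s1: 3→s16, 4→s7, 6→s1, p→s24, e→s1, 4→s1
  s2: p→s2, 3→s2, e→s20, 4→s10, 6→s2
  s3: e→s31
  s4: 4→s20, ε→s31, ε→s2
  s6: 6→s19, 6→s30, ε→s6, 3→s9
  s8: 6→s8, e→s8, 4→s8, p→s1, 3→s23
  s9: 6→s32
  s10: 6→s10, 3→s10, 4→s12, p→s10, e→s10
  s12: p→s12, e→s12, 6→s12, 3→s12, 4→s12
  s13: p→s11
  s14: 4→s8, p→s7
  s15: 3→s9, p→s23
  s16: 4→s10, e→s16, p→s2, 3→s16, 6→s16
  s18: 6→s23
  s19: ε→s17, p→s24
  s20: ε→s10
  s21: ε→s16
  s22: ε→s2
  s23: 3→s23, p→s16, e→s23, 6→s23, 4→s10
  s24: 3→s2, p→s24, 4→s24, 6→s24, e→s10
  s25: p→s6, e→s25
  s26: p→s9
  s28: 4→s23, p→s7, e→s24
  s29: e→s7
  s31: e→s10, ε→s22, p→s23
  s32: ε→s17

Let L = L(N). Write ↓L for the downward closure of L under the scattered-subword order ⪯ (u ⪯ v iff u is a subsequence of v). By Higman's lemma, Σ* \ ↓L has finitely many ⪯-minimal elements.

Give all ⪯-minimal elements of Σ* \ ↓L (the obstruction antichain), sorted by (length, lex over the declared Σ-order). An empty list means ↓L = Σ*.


|Q|=33, |F|=7, |δ|=73 (10 ε).
min D↑ (8 st, q0=0, F={7}): 0:e→0,p→1,4→0,3→2,6→0 1:e→1,p→3,4→1,3→4,6→1 2:e→2,p→4,4→5,3→2,6→2 3:e→5,p→3,4→3,3→6,6→3 4:e→4,p→6,4→5,3→4,6→4 5:e→5,p→5,4→7,3→5,6→5 6:e→5,p→6,4→5,3→6,6→6 7:e→7,p→7,4→7,3→7,6→7 (ε-aug+det+¬).
'344': |S_i|=[10, 6, 2, 1] end={s12} — reject; 3/3 single-dels accept.
'ppe4': N↓-sim [10, 8, 5, 3, 1] end={s12} ∉↓L; 4/4 single-dels accept.
2 words, ⪯-incomp.

min(Σ*\↓L) = [344, ppe4].


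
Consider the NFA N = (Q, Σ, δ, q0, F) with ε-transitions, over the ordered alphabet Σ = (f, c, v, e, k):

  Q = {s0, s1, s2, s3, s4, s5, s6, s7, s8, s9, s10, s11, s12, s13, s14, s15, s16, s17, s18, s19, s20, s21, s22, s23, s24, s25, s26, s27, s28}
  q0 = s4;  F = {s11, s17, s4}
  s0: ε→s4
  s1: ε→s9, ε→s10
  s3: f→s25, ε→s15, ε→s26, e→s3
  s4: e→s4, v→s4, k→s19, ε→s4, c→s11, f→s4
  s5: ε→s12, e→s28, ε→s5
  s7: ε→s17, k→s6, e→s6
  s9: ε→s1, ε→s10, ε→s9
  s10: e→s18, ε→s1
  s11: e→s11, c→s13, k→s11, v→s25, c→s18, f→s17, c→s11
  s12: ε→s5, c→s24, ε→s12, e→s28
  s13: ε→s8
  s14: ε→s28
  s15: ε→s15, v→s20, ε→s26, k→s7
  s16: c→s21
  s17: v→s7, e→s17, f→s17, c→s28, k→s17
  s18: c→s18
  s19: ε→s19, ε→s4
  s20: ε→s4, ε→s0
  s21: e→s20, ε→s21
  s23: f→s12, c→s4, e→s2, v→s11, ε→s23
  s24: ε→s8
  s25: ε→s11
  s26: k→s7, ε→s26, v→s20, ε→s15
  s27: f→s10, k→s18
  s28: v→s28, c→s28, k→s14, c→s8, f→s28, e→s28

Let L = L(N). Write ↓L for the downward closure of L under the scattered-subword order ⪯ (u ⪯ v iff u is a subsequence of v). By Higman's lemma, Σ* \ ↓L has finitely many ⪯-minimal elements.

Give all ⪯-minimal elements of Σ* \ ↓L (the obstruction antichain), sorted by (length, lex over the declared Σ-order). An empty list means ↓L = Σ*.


min(Σ*\↓L) = [cfc].

|Q|=29, |F|=3, |δ|=73 (29 ε).
min D↑ (4 st, q0=0, F={3}): 0:f→0,c→1,v→0,e→0,k→0 1:f→2,c→1,v→1,e→1,k→1 2:f→2,c→3,v→2,e→2,k→2 3:f→3,c→3,v→3,e→3,k→3 [Hopcroft].
'cfc': N↓-sim [12, 10, 6, 3] end={s14,s28,s8} — reject; 3/3 single-dels accept.
1 obstructions.


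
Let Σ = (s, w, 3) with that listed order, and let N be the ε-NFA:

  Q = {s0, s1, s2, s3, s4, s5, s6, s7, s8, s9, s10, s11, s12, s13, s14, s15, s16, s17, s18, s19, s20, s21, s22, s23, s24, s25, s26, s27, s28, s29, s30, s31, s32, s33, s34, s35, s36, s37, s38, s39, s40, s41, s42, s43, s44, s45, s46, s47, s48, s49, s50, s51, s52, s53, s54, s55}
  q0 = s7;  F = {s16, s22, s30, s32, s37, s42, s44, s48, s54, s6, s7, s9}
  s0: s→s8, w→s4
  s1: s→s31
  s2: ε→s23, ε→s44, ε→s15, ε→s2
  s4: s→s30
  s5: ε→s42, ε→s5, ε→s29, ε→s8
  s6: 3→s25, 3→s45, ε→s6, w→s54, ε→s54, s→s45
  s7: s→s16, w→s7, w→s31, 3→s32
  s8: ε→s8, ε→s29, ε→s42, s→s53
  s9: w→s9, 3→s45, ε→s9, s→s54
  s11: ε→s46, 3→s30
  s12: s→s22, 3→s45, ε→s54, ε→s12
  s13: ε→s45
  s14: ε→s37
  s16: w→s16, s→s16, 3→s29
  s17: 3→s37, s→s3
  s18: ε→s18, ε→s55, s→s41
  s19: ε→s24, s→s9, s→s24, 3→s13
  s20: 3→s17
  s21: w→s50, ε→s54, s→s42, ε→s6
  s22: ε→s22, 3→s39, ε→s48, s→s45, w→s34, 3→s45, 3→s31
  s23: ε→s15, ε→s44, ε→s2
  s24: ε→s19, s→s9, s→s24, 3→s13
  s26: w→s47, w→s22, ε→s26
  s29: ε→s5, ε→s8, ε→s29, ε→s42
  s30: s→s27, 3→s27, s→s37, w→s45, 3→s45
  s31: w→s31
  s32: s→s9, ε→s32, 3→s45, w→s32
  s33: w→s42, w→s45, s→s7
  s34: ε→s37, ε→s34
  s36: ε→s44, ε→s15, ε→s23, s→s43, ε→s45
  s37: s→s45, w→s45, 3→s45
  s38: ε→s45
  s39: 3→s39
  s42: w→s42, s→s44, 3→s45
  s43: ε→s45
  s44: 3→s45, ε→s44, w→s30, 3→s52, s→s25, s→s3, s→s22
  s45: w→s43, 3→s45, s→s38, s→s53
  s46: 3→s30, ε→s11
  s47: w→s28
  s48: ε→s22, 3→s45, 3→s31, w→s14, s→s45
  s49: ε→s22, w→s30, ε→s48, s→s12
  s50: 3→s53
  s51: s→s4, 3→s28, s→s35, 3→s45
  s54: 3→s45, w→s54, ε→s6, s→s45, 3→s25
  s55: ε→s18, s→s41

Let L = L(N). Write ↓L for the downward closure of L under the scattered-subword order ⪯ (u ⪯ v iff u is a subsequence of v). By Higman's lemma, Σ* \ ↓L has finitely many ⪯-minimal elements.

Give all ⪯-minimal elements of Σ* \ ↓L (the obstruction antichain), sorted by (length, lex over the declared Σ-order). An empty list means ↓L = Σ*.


Antichain: [33, 3sss, s3sww].

|Q|=56, |F|=12, |δ|=140 (51 ε).
min D↑ (11 st, q0=0, F={5}): 0:s→1,w→0,3→2 1:s→1,w→1,3→3 2:s→4,w→2,3→5 3:s→6,w→3,3→5 4:s→7,w→4,3→5 5:s→5,w→5,3→5 6:s→8,w→9,3→5 7:s→5,w→7,3→5 8:s→5,w→10,3→5 9:s→10,w→5,3→5 10:s→5,w→5,3→5 (ε-aug+det+¬).
'33': |S_i|=[27, 25, 9] end={s25,s27,s31,s38,s39,s43,s45,s52,s53} — reject; 2/2 deletions ∈↓L.
'3sss': N↓-sim [27, 25, 20, 16, 4] end={s38,s43,s45,s53} ∉↓L; 4/4 del acc.
's3sww': |S_i|=[27, 25, 21, 17, 10, 5] end={s31,s38,s43,s45,s53} rej; 5/5 single-dels accept.
3 minimals (antichain).


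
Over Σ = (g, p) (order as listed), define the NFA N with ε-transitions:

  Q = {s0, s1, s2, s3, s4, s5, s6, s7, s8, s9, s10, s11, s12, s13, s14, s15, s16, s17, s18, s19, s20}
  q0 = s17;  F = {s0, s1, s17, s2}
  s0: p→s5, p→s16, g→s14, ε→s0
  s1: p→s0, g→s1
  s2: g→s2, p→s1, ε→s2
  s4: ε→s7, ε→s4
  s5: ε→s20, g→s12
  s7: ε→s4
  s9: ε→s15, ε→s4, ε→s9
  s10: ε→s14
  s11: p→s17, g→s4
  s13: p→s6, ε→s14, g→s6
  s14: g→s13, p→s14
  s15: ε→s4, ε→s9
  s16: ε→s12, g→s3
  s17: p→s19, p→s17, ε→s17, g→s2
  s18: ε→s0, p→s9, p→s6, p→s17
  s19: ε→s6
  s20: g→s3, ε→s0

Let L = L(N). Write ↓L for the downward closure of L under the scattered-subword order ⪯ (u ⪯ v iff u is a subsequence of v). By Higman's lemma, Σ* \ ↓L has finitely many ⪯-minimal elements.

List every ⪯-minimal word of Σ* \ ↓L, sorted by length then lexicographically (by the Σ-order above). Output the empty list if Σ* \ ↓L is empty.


|Q|=21, |F|=4, |δ|=40 (18 ε).
min D↑ (5 st, q0=0, F={4}): 0:g→1,p→0 1:g→1,p→2 2:g→2,p→3 3:g→4,p→3 4:g→4,p→4 [Hopcroft].
'gppg': |S_i|=[13, 11, 10, 9, 5] end={s12,s13,s14,s3,s6} rej; 4/4 del acc.
1 minimals (antichain).

Antichain: [gppg].


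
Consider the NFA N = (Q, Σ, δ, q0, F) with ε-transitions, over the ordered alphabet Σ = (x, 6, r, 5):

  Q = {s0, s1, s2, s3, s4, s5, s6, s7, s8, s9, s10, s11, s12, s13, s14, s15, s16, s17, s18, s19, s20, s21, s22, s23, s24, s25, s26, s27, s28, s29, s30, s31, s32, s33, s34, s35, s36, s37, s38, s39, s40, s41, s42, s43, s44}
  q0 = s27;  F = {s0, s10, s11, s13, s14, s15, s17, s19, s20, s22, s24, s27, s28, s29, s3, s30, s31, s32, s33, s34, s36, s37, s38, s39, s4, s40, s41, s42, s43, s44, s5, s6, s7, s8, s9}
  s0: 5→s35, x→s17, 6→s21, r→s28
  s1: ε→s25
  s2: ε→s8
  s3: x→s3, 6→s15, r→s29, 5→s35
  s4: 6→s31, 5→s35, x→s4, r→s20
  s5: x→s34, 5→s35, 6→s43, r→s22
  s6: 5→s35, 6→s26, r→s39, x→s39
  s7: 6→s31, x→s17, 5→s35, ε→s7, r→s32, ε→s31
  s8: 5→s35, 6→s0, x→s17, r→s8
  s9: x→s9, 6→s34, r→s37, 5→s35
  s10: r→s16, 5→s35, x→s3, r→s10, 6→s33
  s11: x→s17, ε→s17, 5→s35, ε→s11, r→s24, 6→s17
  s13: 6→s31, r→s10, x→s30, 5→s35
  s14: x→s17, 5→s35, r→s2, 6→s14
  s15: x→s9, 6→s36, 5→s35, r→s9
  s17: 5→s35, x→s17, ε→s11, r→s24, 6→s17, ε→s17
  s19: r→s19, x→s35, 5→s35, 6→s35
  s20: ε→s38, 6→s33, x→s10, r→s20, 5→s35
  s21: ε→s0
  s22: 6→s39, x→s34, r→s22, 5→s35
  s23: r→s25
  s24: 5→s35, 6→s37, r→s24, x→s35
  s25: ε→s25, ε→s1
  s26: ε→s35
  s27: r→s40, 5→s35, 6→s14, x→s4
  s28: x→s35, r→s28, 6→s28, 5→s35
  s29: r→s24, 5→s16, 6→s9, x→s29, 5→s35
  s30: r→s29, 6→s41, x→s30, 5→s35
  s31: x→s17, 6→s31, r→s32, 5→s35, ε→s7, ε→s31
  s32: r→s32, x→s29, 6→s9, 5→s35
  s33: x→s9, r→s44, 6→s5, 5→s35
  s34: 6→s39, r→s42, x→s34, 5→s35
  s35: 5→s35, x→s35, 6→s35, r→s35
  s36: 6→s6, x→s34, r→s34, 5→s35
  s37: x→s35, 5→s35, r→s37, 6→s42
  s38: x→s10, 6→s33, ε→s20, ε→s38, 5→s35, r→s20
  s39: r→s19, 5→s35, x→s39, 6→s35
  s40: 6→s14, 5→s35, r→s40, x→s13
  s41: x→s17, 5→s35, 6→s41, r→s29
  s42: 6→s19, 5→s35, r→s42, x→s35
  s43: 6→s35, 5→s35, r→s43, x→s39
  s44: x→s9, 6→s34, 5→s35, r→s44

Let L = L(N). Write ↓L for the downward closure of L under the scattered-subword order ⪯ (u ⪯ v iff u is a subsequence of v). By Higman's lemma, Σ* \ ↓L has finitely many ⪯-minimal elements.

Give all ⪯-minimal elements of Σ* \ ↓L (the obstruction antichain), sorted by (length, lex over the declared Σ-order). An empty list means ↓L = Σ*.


|Q|=45, |F|=35, |δ|=164 (17 ε).
min D↑ (33 st, q0=0, F={4}): 0:x→1,6→2,r→3,5→4 1:x→1,6→5,r→6,5→4 2:x→7,6→2,r→8,5→4 3:x→9,6→2,r→3,5→4 4:x→4,6→4,r→4,5→4 5:x→7,6→5,r→10,5→4 6:x→11,6→12,r→6,5→4 7:x→7,6→7,r→13,5→4 8:x→7,6→14,r→8,5→4 9:x→15,6→5,r→11,5→4 10:x→16,6→17,r→10,5→4 11:x→18,6→12,r→11,5→4 12:x→17,6→19,r→20,5→4 13:x→4,6→21,r→13,5→4 14:x→7,6→14,r→22,5→4 15:x→15,6→23,r→16,5→4 16:x→16,6→17,r→13,5→4 17:x→17,6→24,r→21,5→4 18:x→18,6→25,r→16,5→4 19:x→24,6→26,r→27,5→4 20:x→17,6→24,r→20,5→4 21:x→4,6→28,r→21,5→4 22:x→4,6→22,r→22,5→4 23:x→7,6→23,r→16,5→4 24:x→24,6→29,r→28,5→4 25:x→17,6→30,r→17,5→4 26:x→29,6→4,r→26,5→4 27:x→24,6→29,r→27,5→4 28:x→4,6→31,r→28,5→4 29:x→29,6→4,r→31,5→4 30:x→24,6→32,r→24,5→4 31:x→4,6→4,r→31,5→4 32:x→29,6→4,r→29,5→4.
'5': run [40, 2] end={s16,s35} rej; 1/1 del acc.
'6xrx': run [40, 31, 12, 5, 1] end={s35} ∉↓L; 4/4 single-dels accept.
'6r6rx': |S_i|=[40, 31, 21, 13, 6, 1] end={s35} — reject; 5/5 del acc.
'xr6666': run [40, 32, 24, 16, 11, 6, 2] end={s26,s35} — reject; 6/6 deletions ∈↓L.
'rxxrrx': run [40, 38, 29, 19, 10, 5, 1] end={s35} ∉↓L; 6/6 deletions ∈↓L.
5 minimals (antichain).

min(Σ*\↓L) = [5, 6xrx, 6r6rx, xr6666, rxxrrx].


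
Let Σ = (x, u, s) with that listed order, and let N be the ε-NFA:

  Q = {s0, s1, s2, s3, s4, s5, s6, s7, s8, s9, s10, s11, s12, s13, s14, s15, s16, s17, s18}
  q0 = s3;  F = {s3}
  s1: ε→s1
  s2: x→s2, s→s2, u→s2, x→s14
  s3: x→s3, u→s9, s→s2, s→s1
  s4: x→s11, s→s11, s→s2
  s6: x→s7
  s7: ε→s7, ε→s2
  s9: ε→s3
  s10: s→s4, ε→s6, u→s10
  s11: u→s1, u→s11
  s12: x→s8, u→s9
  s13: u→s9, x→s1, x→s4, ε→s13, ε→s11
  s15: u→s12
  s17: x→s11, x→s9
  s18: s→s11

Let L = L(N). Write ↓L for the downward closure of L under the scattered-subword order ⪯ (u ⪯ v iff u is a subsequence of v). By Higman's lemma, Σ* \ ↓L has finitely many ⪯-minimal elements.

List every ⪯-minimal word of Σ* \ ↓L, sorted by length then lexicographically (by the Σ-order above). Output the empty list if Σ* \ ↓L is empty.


Antichain: [s].

|Q|=19, |F|=1, |δ|=32 (7 ε).
min D↑ (2 st, q0=0, F={1}): 0:x→0,u→0,s→1 1:x→1,u→1,s→1 [Hopcroft].
's': |S_i|=[5, 3] end={s1,s14,s2} ∉↓L; 1/1 deletions ∈↓L.
1 words, ⪯-incomp.


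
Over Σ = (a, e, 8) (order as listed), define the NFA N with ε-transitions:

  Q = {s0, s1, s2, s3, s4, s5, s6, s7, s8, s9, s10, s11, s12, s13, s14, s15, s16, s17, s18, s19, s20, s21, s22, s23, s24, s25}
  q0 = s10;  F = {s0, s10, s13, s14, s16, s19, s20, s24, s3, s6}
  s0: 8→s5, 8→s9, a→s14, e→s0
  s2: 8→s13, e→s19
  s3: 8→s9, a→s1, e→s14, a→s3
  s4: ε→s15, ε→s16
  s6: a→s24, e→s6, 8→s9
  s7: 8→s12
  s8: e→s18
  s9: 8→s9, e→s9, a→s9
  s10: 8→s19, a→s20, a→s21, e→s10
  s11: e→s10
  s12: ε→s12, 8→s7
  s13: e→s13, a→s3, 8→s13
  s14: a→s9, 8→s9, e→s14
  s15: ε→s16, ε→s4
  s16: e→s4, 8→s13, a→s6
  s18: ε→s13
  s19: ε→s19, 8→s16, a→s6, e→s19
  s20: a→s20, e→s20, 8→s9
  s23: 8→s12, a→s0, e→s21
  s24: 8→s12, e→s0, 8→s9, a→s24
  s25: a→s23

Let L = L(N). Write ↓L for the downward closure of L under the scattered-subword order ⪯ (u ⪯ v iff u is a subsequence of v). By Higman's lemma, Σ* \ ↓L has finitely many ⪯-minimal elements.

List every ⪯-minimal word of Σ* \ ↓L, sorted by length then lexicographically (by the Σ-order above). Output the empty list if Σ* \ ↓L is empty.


|Q|=26, |F|=10, |δ|=54 (7 ε).
min D↑ (11 st, q0=0, F={3}): 0:a→1,e→0,8→2 1:a→1,e→1,8→3 2:a→4,e→2,8→5 3:a→3,e→3,8→3 4:a→6,e→4,8→3 5:a→4,e→5,8→7 6:a→6,e→8,8→3 7:a→9,e→7,8→7 8:a→10,e→8,8→3 9:a→9,e→10,8→3 10:a→3,e→10,8→3 (ε-aug+det+¬).
'a8': |S_i|=[18, 12, 4] end={s12,s5,s7,s9} ∉↓L; 2/2 del acc.
'8aaeaa': N↓-sim [18, 15, 10, 9, 4, 2, 1] end={s9} ∉↓L; 6/6 single-dels accept.
'888aea': run [18, 15, 14, 8, 4, 2, 1] end={s9} rej; 6/6 del acc.
3 words, ⪯-incomp.

Antichain: [a8, 8aaeaa, 888aea].


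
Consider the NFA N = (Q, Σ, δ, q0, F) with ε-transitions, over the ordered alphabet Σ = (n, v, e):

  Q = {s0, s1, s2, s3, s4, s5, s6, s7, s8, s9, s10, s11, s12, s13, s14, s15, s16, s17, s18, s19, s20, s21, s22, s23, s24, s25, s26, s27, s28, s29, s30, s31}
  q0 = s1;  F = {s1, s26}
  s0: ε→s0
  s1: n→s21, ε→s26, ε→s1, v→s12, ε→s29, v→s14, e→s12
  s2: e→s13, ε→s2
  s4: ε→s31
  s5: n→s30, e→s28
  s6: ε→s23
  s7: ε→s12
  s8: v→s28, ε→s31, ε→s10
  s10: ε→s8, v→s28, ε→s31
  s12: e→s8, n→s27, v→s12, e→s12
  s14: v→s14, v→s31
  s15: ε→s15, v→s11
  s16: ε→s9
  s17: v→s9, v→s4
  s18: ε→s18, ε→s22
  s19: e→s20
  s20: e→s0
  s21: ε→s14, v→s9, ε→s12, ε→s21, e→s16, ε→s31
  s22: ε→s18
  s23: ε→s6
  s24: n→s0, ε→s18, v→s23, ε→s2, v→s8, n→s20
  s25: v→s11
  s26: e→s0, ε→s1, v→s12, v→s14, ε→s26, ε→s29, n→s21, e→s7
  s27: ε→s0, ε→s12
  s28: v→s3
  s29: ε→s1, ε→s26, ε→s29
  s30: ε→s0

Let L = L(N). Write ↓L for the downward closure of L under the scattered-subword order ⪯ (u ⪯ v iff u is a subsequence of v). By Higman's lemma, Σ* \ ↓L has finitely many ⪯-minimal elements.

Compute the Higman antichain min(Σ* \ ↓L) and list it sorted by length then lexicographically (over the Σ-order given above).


|Q|=32, |F|=2, |δ|=66 (33 ε).
min D↑ (2 st, q0=0, F={1}): 0:n→1,v→1,e→1 1:n→1,v→1,e→1 (ε-aug+det+¬).
'n': run [16, 12] end={s0,s10,s12,s14,s16,s21,s27,s28,s3,s31,s8,s9} rej; 1/1 single-dels accept.
'v': run [16, 10] end={s0,s10,s12,s14,s27,s28,s3,s31,s8,s9} — reject; 1/1 deletions ∈↓L.
'e': run [16, 11] end={s0,s10,s12,s16,s27,s28,s3,s31,s7,s8,s9} — reject; 1/1 del acc.
3 words, ⪯-incomp.

A = [n, v, e].
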